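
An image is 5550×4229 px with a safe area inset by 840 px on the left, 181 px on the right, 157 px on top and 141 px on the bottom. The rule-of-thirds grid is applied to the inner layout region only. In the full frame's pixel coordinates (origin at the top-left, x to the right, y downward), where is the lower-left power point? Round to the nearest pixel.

(2350, 2778)

Content width = 5550 − 840 − 181 = 4529 px; content height = 4229 − 157 − 141 = 3931 px.
Lower-left is one-third across and two-thirds down within the inner layout region.
x = 840 + 1 × 4529/3 = 840 + 1509.67 ≈ 2350
y = 157 + 2 × 3931/3 = 157 + 2620.67 ≈ 2778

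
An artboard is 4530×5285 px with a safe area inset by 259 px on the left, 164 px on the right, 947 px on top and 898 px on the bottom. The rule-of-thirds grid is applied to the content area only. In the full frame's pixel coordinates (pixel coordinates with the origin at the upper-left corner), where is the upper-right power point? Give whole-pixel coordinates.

Content width = 4530 − 259 − 164 = 4107 px; content height = 5285 − 947 − 898 = 3440 px.
Upper-right is two-thirds across and one-third down within the content area.
x = 259 + 2 × 4107/3 = 259 + 2738.00 ≈ 2997
y = 947 + 1 × 3440/3 = 947 + 1146.67 ≈ 2094

x = 2997 px, y = 2094 px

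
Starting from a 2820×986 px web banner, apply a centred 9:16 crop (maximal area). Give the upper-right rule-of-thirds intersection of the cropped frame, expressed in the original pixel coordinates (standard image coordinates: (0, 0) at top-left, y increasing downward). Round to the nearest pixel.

2820/986 > 9/16, so the 9:16 crop keeps the full height 986 and trims width to 986 × 9/16 = 554.62 px.
Left offset = (2820 − 554.62)/2 = 1132.69 px; top offset = 0.
Upper-right is two-thirds across and one-third down within the crop:
x = 1132.69 + 2 × 554.62/3 ≈ 1502; y = 0.00 + 1 × 986.00/3 ≈ 329.

x = 1502 px, y = 329 px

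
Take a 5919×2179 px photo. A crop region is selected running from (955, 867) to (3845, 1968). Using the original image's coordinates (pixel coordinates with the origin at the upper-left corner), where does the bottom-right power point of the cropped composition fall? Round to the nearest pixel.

x = 2882 px, y = 1601 px

Crop width = 3845 − 955 = 2890 px; one third is 963.33 px.
Crop height = 1968 − 867 = 1101 px; one third is 367.00 px.
The bottom-right point is two-thirds across and two-thirds down within the crop:
x = 955 + 2 × 963.33 ≈ 2882; y = 867 + 2 × 367.00 ≈ 1601.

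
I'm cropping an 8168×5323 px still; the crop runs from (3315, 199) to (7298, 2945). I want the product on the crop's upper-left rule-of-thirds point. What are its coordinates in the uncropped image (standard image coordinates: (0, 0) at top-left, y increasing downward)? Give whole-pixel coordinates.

x = 4643 px, y = 1114 px

Crop width = 7298 − 3315 = 3983 px; one third is 1327.67 px.
Crop height = 2945 − 199 = 2746 px; one third is 915.33 px.
The upper-left point is one-third across and one-third down within the crop:
x = 3315 + 1 × 1327.67 ≈ 4643; y = 199 + 1 × 915.33 ≈ 1114.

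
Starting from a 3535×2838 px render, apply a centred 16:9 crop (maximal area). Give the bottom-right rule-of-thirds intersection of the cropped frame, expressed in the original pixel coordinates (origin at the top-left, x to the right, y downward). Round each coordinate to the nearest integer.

3535/2838 < 16/9, so the 16:9 crop keeps the full width 3535 and trims height to 3535 × 9/16 = 1988.44 px.
Top offset = (2838 − 1988.44)/2 = 424.78 px; left offset = 0.
Bottom-right is two-thirds across and two-thirds down within the crop:
x = 0.00 + 2 × 3535.00/3 ≈ 2357; y = 424.78 + 2 × 1988.44/3 ≈ 1750.

(2357, 1750)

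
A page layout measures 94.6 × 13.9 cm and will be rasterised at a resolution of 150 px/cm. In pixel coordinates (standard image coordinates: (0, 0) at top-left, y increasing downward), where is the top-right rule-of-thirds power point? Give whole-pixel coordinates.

(9460, 695)

In pixels the canvas is 94.6 × 150 = 14190 wide and 13.9 × 150 = 2085 tall.
The top-right point is two-thirds across and one-third down:
x = 2 × 14190/3 ≈ 9460; y = 1 × 2085/3 ≈ 695.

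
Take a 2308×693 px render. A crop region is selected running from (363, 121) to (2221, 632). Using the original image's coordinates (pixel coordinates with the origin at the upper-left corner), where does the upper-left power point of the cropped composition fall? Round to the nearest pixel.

x = 982 px, y = 291 px

Crop width = 2221 − 363 = 1858 px; one third is 619.33 px.
Crop height = 632 − 121 = 511 px; one third is 170.33 px.
The upper-left point is one-third across and one-third down within the crop:
x = 363 + 1 × 619.33 ≈ 982; y = 121 + 1 × 170.33 ≈ 291.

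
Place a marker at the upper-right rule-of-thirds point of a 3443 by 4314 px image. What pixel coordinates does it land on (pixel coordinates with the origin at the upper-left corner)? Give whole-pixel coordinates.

The upper-right point sits two-thirds of the way across and one-third of the way down.
x = 2 × 3443/3 ≈ 2295; y = 1 × 4314/3 ≈ 1438.

x = 2295 px, y = 1438 px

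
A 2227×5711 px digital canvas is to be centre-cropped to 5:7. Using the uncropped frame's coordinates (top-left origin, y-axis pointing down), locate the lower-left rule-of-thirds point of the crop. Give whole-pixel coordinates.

(742, 3375)

2227/5711 < 5/7, so the 5:7 crop keeps the full width 2227 and trims height to 2227 × 7/5 = 3117.80 px.
Top offset = (5711 − 3117.80)/2 = 1296.60 px; left offset = 0.
Lower-left is one-third across and two-thirds down within the crop:
x = 0.00 + 1 × 2227.00/3 ≈ 742; y = 1296.60 + 2 × 3117.80/3 ≈ 3375.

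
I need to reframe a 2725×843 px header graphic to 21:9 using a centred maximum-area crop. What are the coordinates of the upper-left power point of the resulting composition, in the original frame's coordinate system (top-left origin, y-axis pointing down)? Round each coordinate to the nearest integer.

2725/843 > 21/9, so the 21:9 crop keeps the full height 843 and trims width to 843 × 21/9 = 1967.00 px.
Left offset = (2725 − 1967.00)/2 = 379.00 px; top offset = 0.
Upper-left is one-third across and one-third down within the crop:
x = 379.00 + 1 × 1967.00/3 ≈ 1035; y = 0.00 + 1 × 843.00/3 ≈ 281.

(1035, 281)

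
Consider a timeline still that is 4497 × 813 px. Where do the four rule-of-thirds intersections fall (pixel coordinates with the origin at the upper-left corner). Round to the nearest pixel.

One third of 4497 is 1499; one third of 813 is 271.
Vertical third lines at x = 1499 and x = 2998; horizontal third lines at y = 271 and y = 542.

(1499, 271), (2998, 271), (1499, 542), (2998, 542)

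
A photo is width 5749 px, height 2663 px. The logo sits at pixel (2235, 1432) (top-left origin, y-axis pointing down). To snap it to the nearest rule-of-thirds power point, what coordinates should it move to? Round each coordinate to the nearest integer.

(1916, 1775)

Third lines: x ∈ {1916, 3833}, y ∈ {888, 1775}.
2235 is closer to x = 1916; 1432 is closer to y = 1775.
So the nearest intersection is the lower-left power point.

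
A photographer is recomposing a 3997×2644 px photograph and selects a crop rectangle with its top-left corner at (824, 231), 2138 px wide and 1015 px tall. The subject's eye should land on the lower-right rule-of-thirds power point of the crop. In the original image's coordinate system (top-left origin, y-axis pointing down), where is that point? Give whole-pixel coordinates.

One third of the crop width 2138 is 712.67 px.
One third of the crop height 1015 is 338.33 px.
The lower-right point is two-thirds across and two-thirds down within the crop:
x = 824 + 2 × 712.67 ≈ 2249; y = 231 + 2 × 338.33 ≈ 908.

x = 2249 px, y = 908 px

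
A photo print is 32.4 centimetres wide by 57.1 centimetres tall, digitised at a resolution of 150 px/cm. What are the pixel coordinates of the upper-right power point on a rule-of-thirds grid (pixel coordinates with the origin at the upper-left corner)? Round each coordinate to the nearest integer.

x = 3240 px, y = 2855 px

In pixels the canvas is 32.4 × 150 = 4860 wide and 57.1 × 150 = 8565 tall.
The upper-right point is two-thirds across and one-third down:
x = 2 × 4860/3 ≈ 3240; y = 1 × 8565/3 ≈ 2855.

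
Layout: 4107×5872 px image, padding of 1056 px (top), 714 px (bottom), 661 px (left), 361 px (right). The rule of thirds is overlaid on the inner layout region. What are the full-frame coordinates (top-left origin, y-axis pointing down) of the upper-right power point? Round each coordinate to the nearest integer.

x = 2718 px, y = 2423 px

Content width = 4107 − 661 − 361 = 3085 px; content height = 5872 − 1056 − 714 = 4102 px.
Upper-right is two-thirds across and one-third down within the inner layout region.
x = 661 + 2 × 3085/3 = 661 + 2056.67 ≈ 2718
y = 1056 + 1 × 4102/3 = 1056 + 1367.33 ≈ 2423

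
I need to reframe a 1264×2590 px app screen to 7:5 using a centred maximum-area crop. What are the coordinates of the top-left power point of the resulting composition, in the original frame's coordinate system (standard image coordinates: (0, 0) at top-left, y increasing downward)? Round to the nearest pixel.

x = 421 px, y = 1145 px

1264/2590 < 7/5, so the 7:5 crop keeps the full width 1264 and trims height to 1264 × 5/7 = 902.86 px.
Top offset = (2590 − 902.86)/2 = 843.57 px; left offset = 0.
Top-left is one-third across and one-third down within the crop:
x = 0.00 + 1 × 1264.00/3 ≈ 421; y = 843.57 + 1 × 902.86/3 ≈ 1145.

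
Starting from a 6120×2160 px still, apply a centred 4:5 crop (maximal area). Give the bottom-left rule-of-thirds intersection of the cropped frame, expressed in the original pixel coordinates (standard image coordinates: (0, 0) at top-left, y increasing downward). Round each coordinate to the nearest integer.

6120/2160 > 4/5, so the 4:5 crop keeps the full height 2160 and trims width to 2160 × 4/5 = 1728.00 px.
Left offset = (6120 − 1728.00)/2 = 2196.00 px; top offset = 0.
Bottom-left is one-third across and two-thirds down within the crop:
x = 2196.00 + 1 × 1728.00/3 ≈ 2772; y = 0.00 + 2 × 2160.00/3 ≈ 1440.

x = 2772 px, y = 1440 px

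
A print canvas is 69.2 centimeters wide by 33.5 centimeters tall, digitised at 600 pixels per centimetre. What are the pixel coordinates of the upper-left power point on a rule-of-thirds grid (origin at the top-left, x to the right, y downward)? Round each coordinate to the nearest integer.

(13840, 6700)

In pixels the canvas is 69.2 × 600 = 41520 wide and 33.5 × 600 = 20100 tall.
The upper-left point is one-third across and one-third down:
x = 1 × 41520/3 ≈ 13840; y = 1 × 20100/3 ≈ 6700.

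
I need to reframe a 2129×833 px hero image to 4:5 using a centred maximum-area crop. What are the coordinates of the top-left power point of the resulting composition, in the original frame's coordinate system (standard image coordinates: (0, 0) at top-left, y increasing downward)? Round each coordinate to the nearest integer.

x = 953 px, y = 278 px

2129/833 > 4/5, so the 4:5 crop keeps the full height 833 and trims width to 833 × 4/5 = 666.40 px.
Left offset = (2129 − 666.40)/2 = 731.30 px; top offset = 0.
Top-left is one-third across and one-third down within the crop:
x = 731.30 + 1 × 666.40/3 ≈ 953; y = 0.00 + 1 × 833.00/3 ≈ 278.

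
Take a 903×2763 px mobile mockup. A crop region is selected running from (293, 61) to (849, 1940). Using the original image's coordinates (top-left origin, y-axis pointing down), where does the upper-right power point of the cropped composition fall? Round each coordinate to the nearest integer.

x = 664 px, y = 687 px

Crop width = 849 − 293 = 556 px; one third is 185.33 px.
Crop height = 1940 − 61 = 1879 px; one third is 626.33 px.
The upper-right point is two-thirds across and one-third down within the crop:
x = 293 + 2 × 185.33 ≈ 664; y = 61 + 1 × 626.33 ≈ 687.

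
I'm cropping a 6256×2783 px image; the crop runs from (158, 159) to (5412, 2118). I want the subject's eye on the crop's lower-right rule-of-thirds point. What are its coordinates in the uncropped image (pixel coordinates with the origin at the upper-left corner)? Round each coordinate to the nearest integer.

x = 3661 px, y = 1465 px

Crop width = 5412 − 158 = 5254 px; one third is 1751.33 px.
Crop height = 2118 − 159 = 1959 px; one third is 653.00 px.
The lower-right point is two-thirds across and two-thirds down within the crop:
x = 158 + 2 × 1751.33 ≈ 3661; y = 159 + 2 × 653.00 ≈ 1465.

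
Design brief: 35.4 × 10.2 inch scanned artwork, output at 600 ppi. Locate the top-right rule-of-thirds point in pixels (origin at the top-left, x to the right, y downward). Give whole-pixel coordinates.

x = 14160 px, y = 2040 px

In pixels the canvas is 35.4 × 600 = 21240 wide and 10.2 × 600 = 6120 tall.
The top-right point is two-thirds across and one-third down:
x = 2 × 21240/3 ≈ 14160; y = 1 × 6120/3 ≈ 2040.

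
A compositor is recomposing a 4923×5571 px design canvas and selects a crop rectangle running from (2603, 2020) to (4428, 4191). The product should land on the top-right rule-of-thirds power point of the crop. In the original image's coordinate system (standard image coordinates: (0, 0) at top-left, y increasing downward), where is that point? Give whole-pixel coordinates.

(3820, 2744)

Crop width = 4428 − 2603 = 1825 px; one third is 608.33 px.
Crop height = 4191 − 2020 = 2171 px; one third is 723.67 px.
The top-right point is two-thirds across and one-third down within the crop:
x = 2603 + 2 × 608.33 ≈ 3820; y = 2020 + 1 × 723.67 ≈ 2744.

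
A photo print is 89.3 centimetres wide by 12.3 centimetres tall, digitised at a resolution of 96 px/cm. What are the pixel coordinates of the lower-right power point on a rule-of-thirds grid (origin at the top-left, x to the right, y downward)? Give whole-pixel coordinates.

In pixels the canvas is 89.3 × 96 = 8572.8 wide and 12.3 × 96 = 1180.8 tall.
The lower-right point is two-thirds across and two-thirds down:
x = 2 × 8572.8/3 ≈ 5715; y = 2 × 1180.8/3 ≈ 787.

x = 5715 px, y = 787 px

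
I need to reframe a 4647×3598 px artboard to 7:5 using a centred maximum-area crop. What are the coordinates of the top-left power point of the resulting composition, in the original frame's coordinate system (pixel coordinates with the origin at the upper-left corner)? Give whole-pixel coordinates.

4647/3598 < 7/5, so the 7:5 crop keeps the full width 4647 and trims height to 4647 × 5/7 = 3319.29 px.
Top offset = (3598 − 3319.29)/2 = 139.36 px; left offset = 0.
Top-left is one-third across and one-third down within the crop:
x = 0.00 + 1 × 4647.00/3 ≈ 1549; y = 139.36 + 1 × 3319.29/3 ≈ 1246.

x = 1549 px, y = 1246 px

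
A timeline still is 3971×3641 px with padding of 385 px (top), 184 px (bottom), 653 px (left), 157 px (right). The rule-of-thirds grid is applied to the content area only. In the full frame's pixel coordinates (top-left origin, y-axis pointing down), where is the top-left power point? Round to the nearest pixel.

Content width = 3971 − 653 − 157 = 3161 px; content height = 3641 − 385 − 184 = 3072 px.
Top-left is one-third across and one-third down within the content area.
x = 653 + 1 × 3161/3 = 653 + 1053.67 ≈ 1707
y = 385 + 1 × 3072/3 = 385 + 1024.00 ≈ 1409

x = 1707 px, y = 1409 px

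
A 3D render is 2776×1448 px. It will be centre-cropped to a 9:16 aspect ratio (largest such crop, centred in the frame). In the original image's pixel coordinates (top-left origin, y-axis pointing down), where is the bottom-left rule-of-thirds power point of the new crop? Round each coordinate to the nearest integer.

2776/1448 > 9/16, so the 9:16 crop keeps the full height 1448 and trims width to 1448 × 9/16 = 814.50 px.
Left offset = (2776 − 814.50)/2 = 980.75 px; top offset = 0.
Bottom-left is one-third across and two-thirds down within the crop:
x = 980.75 + 1 × 814.50/3 ≈ 1252; y = 0.00 + 2 × 1448.00/3 ≈ 965.

x = 1252 px, y = 965 px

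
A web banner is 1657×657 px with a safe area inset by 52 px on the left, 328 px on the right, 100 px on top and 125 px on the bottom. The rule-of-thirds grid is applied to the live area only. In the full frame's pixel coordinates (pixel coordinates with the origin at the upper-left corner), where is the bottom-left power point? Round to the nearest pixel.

x = 478 px, y = 388 px

Content width = 1657 − 52 − 328 = 1277 px; content height = 657 − 100 − 125 = 432 px.
Bottom-left is one-third across and two-thirds down within the live area.
x = 52 + 1 × 1277/3 = 52 + 425.67 ≈ 478
y = 100 + 2 × 432/3 = 100 + 288.00 ≈ 388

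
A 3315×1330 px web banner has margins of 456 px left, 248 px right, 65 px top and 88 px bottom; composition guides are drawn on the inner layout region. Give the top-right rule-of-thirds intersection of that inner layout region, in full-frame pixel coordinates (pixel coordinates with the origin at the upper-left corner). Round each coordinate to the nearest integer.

x = 2197 px, y = 457 px

Content width = 3315 − 456 − 248 = 2611 px; content height = 1330 − 65 − 88 = 1177 px.
Top-right is two-thirds across and one-third down within the inner layout region.
x = 456 + 2 × 2611/3 = 456 + 1740.67 ≈ 2197
y = 65 + 1 × 1177/3 = 65 + 392.33 ≈ 457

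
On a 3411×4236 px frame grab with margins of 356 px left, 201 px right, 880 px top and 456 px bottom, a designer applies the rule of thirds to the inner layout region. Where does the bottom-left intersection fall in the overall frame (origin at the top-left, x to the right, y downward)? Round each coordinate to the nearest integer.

(1307, 2813)

Content width = 3411 − 356 − 201 = 2854 px; content height = 4236 − 880 − 456 = 2900 px.
Bottom-left is one-third across and two-thirds down within the inner layout region.
x = 356 + 1 × 2854/3 = 356 + 951.33 ≈ 1307
y = 880 + 2 × 2900/3 = 880 + 1933.33 ≈ 2813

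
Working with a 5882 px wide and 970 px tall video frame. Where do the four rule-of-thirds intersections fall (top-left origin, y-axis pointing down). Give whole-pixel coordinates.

(1961, 323), (3921, 323), (1961, 647), (3921, 647)

One third of 5882 is 1960.67; one third of 970 is 323.33.
Vertical third lines at x = 1961 and x = 3921; horizontal third lines at y = 323 and y = 647.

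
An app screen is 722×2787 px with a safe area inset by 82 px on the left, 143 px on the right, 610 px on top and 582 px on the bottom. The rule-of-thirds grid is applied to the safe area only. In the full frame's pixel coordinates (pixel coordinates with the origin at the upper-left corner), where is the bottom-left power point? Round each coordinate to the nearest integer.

x = 248 px, y = 1673 px

Content width = 722 − 82 − 143 = 497 px; content height = 2787 − 610 − 582 = 1595 px.
Bottom-left is one-third across and two-thirds down within the safe area.
x = 82 + 1 × 497/3 = 82 + 165.67 ≈ 248
y = 610 + 2 × 1595/3 = 610 + 1063.33 ≈ 1673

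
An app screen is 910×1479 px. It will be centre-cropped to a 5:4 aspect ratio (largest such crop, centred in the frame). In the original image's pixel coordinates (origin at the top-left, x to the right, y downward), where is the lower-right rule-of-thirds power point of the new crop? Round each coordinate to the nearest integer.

910/1479 < 5/4, so the 5:4 crop keeps the full width 910 and trims height to 910 × 4/5 = 728.00 px.
Top offset = (1479 − 728.00)/2 = 375.50 px; left offset = 0.
Lower-right is two-thirds across and two-thirds down within the crop:
x = 0.00 + 2 × 910.00/3 ≈ 607; y = 375.50 + 2 × 728.00/3 ≈ 861.

(607, 861)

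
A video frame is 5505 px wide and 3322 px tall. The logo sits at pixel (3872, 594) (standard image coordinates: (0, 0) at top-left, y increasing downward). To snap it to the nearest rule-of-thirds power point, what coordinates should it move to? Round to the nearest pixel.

x = 3670 px, y = 1107 px

Third lines: x ∈ {1835, 3670}, y ∈ {1107, 2215}.
3872 is closer to x = 3670; 594 is closer to y = 1107.
So the nearest intersection is the upper-right power point.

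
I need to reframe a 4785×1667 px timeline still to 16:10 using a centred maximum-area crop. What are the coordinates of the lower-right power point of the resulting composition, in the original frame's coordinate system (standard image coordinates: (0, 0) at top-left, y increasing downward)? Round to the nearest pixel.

(2837, 1111)

4785/1667 > 16/10, so the 16:10 crop keeps the full height 1667 and trims width to 1667 × 16/10 = 2667.20 px.
Left offset = (4785 − 2667.20)/2 = 1058.90 px; top offset = 0.
Lower-right is two-thirds across and two-thirds down within the crop:
x = 1058.90 + 2 × 2667.20/3 ≈ 2837; y = 0.00 + 2 × 1667.00/3 ≈ 1111.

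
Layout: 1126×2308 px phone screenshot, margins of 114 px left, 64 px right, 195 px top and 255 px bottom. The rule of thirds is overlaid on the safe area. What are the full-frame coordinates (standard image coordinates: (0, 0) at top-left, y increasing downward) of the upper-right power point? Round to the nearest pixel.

x = 746 px, y = 814 px

Content width = 1126 − 114 − 64 = 948 px; content height = 2308 − 195 − 255 = 1858 px.
Upper-right is two-thirds across and one-third down within the safe area.
x = 114 + 2 × 948/3 = 114 + 632.00 ≈ 746
y = 195 + 1 × 1858/3 = 195 + 619.33 ≈ 814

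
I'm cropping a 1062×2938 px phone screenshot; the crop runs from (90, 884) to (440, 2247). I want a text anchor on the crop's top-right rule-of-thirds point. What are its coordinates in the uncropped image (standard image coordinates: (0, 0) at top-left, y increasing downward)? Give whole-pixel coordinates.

x = 323 px, y = 1338 px

Crop width = 440 − 90 = 350 px; one third is 116.67 px.
Crop height = 2247 − 884 = 1363 px; one third is 454.33 px.
The top-right point is two-thirds across and one-third down within the crop:
x = 90 + 2 × 116.67 ≈ 323; y = 884 + 1 × 454.33 ≈ 1338.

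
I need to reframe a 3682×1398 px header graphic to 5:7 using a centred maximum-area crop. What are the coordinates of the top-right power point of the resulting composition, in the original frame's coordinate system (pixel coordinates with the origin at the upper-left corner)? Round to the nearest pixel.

(2007, 466)

3682/1398 > 5/7, so the 5:7 crop keeps the full height 1398 and trims width to 1398 × 5/7 = 998.57 px.
Left offset = (3682 − 998.57)/2 = 1341.71 px; top offset = 0.
Top-right is two-thirds across and one-third down within the crop:
x = 1341.71 + 2 × 998.57/3 ≈ 2007; y = 0.00 + 1 × 1398.00/3 ≈ 466.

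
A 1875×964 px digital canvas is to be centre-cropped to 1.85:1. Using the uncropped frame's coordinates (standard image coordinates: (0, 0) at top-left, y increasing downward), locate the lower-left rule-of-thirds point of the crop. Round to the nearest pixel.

(640, 643)

1875/964 > 1.85/1, so the 1.85:1 crop keeps the full height 964 and trims width to 964 × 1.85/1 = 1783.40 px.
Left offset = (1875 − 1783.40)/2 = 45.80 px; top offset = 0.
Lower-left is one-third across and two-thirds down within the crop:
x = 45.80 + 1 × 1783.40/3 ≈ 640; y = 0.00 + 2 × 964.00/3 ≈ 643.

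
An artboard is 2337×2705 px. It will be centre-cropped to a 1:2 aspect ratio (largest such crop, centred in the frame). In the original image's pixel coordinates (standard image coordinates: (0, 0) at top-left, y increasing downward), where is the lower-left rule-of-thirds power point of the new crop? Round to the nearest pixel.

(943, 1803)

2337/2705 > 1/2, so the 1:2 crop keeps the full height 2705 and trims width to 2705 × 1/2 = 1352.50 px.
Left offset = (2337 − 1352.50)/2 = 492.25 px; top offset = 0.
Lower-left is one-third across and two-thirds down within the crop:
x = 492.25 + 1 × 1352.50/3 ≈ 943; y = 0.00 + 2 × 2705.00/3 ≈ 1803.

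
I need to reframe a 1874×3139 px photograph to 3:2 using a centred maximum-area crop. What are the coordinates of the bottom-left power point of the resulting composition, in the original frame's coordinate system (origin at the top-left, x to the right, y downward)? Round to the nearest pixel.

1874/3139 < 3/2, so the 3:2 crop keeps the full width 1874 and trims height to 1874 × 2/3 = 1249.33 px.
Top offset = (3139 − 1249.33)/2 = 944.83 px; left offset = 0.
Bottom-left is one-third across and two-thirds down within the crop:
x = 0.00 + 1 × 1874.00/3 ≈ 625; y = 944.83 + 2 × 1249.33/3 ≈ 1778.

x = 625 px, y = 1778 px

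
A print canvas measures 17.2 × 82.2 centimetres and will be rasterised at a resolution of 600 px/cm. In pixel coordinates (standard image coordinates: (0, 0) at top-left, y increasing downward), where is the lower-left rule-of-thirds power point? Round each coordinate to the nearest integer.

(3440, 32880)

In pixels the canvas is 17.2 × 600 = 10320 wide and 82.2 × 600 = 49320 tall.
The lower-left point is one-third across and two-thirds down:
x = 1 × 10320/3 ≈ 3440; y = 2 × 49320/3 ≈ 32880.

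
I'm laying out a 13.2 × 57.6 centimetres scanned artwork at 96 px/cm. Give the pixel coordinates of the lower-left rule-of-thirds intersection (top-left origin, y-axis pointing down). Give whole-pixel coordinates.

In pixels the canvas is 13.2 × 96 = 1267.2 wide and 57.6 × 96 = 5529.6 tall.
The lower-left point is one-third across and two-thirds down:
x = 1 × 1267.2/3 ≈ 422; y = 2 × 5529.6/3 ≈ 3686.

x = 422 px, y = 3686 px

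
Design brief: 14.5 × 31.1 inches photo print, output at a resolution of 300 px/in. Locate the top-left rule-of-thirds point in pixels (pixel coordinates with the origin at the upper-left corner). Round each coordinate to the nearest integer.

x = 1450 px, y = 3110 px

In pixels the canvas is 14.5 × 300 = 4350 wide and 31.1 × 300 = 9330 tall.
The top-left point is one-third across and one-third down:
x = 1 × 4350/3 ≈ 1450; y = 1 × 9330/3 ≈ 3110.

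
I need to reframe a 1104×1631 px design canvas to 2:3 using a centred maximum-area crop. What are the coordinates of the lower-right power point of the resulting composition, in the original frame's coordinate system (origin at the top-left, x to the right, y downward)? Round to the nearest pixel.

(733, 1087)

1104/1631 > 2/3, so the 2:3 crop keeps the full height 1631 and trims width to 1631 × 2/3 = 1087.33 px.
Left offset = (1104 − 1087.33)/2 = 8.33 px; top offset = 0.
Lower-right is two-thirds across and two-thirds down within the crop:
x = 8.33 + 2 × 1087.33/3 ≈ 733; y = 0.00 + 2 × 1631.00/3 ≈ 1087.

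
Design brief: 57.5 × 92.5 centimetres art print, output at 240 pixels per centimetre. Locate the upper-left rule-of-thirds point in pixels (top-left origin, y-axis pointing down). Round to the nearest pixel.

x = 4600 px, y = 7400 px

In pixels the canvas is 57.5 × 240 = 13800 wide and 92.5 × 240 = 22200 tall.
The upper-left point is one-third across and one-third down:
x = 1 × 13800/3 ≈ 4600; y = 1 × 22200/3 ≈ 7400.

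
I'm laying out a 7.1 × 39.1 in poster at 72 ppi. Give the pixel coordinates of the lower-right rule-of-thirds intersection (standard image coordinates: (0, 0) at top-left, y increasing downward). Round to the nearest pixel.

In pixels the canvas is 7.1 × 72 = 511.2 wide and 39.1 × 72 = 2815.2 tall.
The lower-right point is two-thirds across and two-thirds down:
x = 2 × 511.2/3 ≈ 341; y = 2 × 2815.2/3 ≈ 1877.

x = 341 px, y = 1877 px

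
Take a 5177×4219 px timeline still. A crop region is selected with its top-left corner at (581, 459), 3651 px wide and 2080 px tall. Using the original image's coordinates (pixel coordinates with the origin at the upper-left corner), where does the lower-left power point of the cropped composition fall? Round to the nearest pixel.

x = 1798 px, y = 1846 px

One third of the crop width 3651 is 1217.00 px.
One third of the crop height 2080 is 693.33 px.
The lower-left point is one-third across and two-thirds down within the crop:
x = 581 + 1 × 1217.00 ≈ 1798; y = 459 + 2 × 693.33 ≈ 1846.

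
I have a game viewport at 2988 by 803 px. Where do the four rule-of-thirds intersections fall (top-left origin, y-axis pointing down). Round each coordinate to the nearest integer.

(996, 268), (1992, 268), (996, 535), (1992, 535)

One third of 2988 is 996; one third of 803 is 267.67.
Vertical third lines at x = 996 and x = 1992; horizontal third lines at y = 268 and y = 535.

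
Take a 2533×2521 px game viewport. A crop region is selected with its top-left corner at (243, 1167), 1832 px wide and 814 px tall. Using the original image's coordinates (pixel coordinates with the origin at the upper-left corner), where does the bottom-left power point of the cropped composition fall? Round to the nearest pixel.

x = 854 px, y = 1710 px

One third of the crop width 1832 is 610.67 px.
One third of the crop height 814 is 271.33 px.
The bottom-left point is one-third across and two-thirds down within the crop:
x = 243 + 1 × 610.67 ≈ 854; y = 1167 + 2 × 271.33 ≈ 1710.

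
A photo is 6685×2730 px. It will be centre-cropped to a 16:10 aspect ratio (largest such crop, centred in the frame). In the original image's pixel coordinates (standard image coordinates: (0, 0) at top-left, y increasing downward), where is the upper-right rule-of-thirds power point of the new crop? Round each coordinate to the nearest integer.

6685/2730 > 16/10, so the 16:10 crop keeps the full height 2730 and trims width to 2730 × 16/10 = 4368.00 px.
Left offset = (6685 − 4368.00)/2 = 1158.50 px; top offset = 0.
Upper-right is two-thirds across and one-third down within the crop:
x = 1158.50 + 2 × 4368.00/3 ≈ 4071; y = 0.00 + 1 × 2730.00/3 ≈ 910.

(4071, 910)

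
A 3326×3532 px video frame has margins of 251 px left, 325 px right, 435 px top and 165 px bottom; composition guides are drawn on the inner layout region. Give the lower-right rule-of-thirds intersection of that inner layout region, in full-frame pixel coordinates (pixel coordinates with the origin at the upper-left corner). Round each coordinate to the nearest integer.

Content width = 3326 − 251 − 325 = 2750 px; content height = 3532 − 435 − 165 = 2932 px.
Lower-right is two-thirds across and two-thirds down within the inner layout region.
x = 251 + 2 × 2750/3 = 251 + 1833.33 ≈ 2084
y = 435 + 2 × 2932/3 = 435 + 1954.67 ≈ 2390

x = 2084 px, y = 2390 px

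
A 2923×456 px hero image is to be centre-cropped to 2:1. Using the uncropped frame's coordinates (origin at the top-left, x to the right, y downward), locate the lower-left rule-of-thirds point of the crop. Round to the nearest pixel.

(1310, 304)

2923/456 > 2/1, so the 2:1 crop keeps the full height 456 and trims width to 456 × 2/1 = 912.00 px.
Left offset = (2923 − 912.00)/2 = 1005.50 px; top offset = 0.
Lower-left is one-third across and two-thirds down within the crop:
x = 1005.50 + 1 × 912.00/3 ≈ 1310; y = 0.00 + 2 × 456.00/3 ≈ 304.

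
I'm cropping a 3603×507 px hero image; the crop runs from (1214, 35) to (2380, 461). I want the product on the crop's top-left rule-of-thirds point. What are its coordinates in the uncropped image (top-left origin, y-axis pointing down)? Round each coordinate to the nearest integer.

(1603, 177)

Crop width = 2380 − 1214 = 1166 px; one third is 388.67 px.
Crop height = 461 − 35 = 426 px; one third is 142.00 px.
The top-left point is one-third across and one-third down within the crop:
x = 1214 + 1 × 388.67 ≈ 1603; y = 35 + 1 × 142.00 ≈ 177.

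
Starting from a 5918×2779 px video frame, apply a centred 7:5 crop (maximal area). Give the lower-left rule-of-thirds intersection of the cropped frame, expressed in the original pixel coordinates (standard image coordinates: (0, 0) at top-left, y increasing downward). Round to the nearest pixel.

5918/2779 > 7/5, so the 7:5 crop keeps the full height 2779 and trims width to 2779 × 7/5 = 3890.60 px.
Left offset = (5918 − 3890.60)/2 = 1013.70 px; top offset = 0.
Lower-left is one-third across and two-thirds down within the crop:
x = 1013.70 + 1 × 3890.60/3 ≈ 2311; y = 0.00 + 2 × 2779.00/3 ≈ 1853.

(2311, 1853)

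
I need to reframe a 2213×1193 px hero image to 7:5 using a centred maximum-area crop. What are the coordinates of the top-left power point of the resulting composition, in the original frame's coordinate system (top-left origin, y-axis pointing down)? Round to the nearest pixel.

2213/1193 > 7/5, so the 7:5 crop keeps the full height 1193 and trims width to 1193 × 7/5 = 1670.20 px.
Left offset = (2213 − 1670.20)/2 = 271.40 px; top offset = 0.
Top-left is one-third across and one-third down within the crop:
x = 271.40 + 1 × 1670.20/3 ≈ 828; y = 0.00 + 1 × 1193.00/3 ≈ 398.

(828, 398)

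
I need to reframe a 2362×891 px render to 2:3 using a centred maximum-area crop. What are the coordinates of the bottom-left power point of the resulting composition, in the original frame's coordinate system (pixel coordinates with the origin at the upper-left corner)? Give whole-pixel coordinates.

x = 1082 px, y = 594 px

2362/891 > 2/3, so the 2:3 crop keeps the full height 891 and trims width to 891 × 2/3 = 594.00 px.
Left offset = (2362 − 594.00)/2 = 884.00 px; top offset = 0.
Bottom-left is one-third across and two-thirds down within the crop:
x = 884.00 + 1 × 594.00/3 ≈ 1082; y = 0.00 + 2 × 891.00/3 ≈ 594.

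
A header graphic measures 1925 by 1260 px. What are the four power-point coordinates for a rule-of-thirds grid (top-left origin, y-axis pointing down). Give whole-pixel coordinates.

(642, 420), (1283, 420), (642, 840), (1283, 840)

One third of 1925 is 641.67; one third of 1260 is 420.
Vertical third lines at x = 642 and x = 1283; horizontal third lines at y = 420 and y = 840.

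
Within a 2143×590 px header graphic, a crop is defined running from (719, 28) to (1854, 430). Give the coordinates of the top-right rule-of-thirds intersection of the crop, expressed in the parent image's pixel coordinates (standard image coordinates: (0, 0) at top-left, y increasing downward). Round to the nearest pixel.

(1476, 162)

Crop width = 1854 − 719 = 1135 px; one third is 378.33 px.
Crop height = 430 − 28 = 402 px; one third is 134.00 px.
The top-right point is two-thirds across and one-third down within the crop:
x = 719 + 2 × 378.33 ≈ 1476; y = 28 + 1 × 134.00 ≈ 162.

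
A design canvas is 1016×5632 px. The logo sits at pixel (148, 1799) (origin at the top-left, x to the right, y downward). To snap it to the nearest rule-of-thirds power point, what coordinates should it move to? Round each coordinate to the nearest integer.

Third lines: x ∈ {339, 677}, y ∈ {1877, 3755}.
148 is closer to x = 339; 1799 is closer to y = 1877.
So the nearest intersection is the upper-left power point.

(339, 1877)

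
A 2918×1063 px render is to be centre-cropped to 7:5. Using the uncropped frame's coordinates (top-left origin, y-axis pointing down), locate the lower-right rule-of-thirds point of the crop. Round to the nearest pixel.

2918/1063 > 7/5, so the 7:5 crop keeps the full height 1063 and trims width to 1063 × 7/5 = 1488.20 px.
Left offset = (2918 − 1488.20)/2 = 714.90 px; top offset = 0.
Lower-right is two-thirds across and two-thirds down within the crop:
x = 714.90 + 2 × 1488.20/3 ≈ 1707; y = 0.00 + 2 × 1063.00/3 ≈ 709.

(1707, 709)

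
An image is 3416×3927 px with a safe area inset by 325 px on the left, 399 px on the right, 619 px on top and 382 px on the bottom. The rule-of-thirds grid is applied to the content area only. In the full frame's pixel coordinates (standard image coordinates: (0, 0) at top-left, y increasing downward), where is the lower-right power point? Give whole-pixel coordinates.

Content width = 3416 − 325 − 399 = 2692 px; content height = 3927 − 619 − 382 = 2926 px.
Lower-right is two-thirds across and two-thirds down within the content area.
x = 325 + 2 × 2692/3 = 325 + 1794.67 ≈ 2120
y = 619 + 2 × 2926/3 = 619 + 1950.67 ≈ 2570

x = 2120 px, y = 2570 px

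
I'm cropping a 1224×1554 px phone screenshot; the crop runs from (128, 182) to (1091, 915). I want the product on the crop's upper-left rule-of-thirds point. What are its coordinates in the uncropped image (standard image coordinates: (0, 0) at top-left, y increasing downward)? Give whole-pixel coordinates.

Crop width = 1091 − 128 = 963 px; one third is 321.00 px.
Crop height = 915 − 182 = 733 px; one third is 244.33 px.
The upper-left point is one-third across and one-third down within the crop:
x = 128 + 1 × 321.00 ≈ 449; y = 182 + 1 × 244.33 ≈ 426.

(449, 426)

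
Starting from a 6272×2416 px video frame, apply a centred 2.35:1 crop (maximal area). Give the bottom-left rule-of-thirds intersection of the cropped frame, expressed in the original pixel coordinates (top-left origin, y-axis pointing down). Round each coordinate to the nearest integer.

(2190, 1611)

6272/2416 > 2.35/1, so the 2.35:1 crop keeps the full height 2416 and trims width to 2416 × 2.35/1 = 5677.60 px.
Left offset = (6272 − 5677.60)/2 = 297.20 px; top offset = 0.
Bottom-left is one-third across and two-thirds down within the crop:
x = 297.20 + 1 × 5677.60/3 ≈ 2190; y = 0.00 + 2 × 2416.00/3 ≈ 1611.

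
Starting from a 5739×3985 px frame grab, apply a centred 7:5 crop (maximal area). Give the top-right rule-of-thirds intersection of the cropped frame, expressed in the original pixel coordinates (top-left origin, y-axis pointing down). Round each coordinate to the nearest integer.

x = 3799 px, y = 1328 px

5739/3985 > 7/5, so the 7:5 crop keeps the full height 3985 and trims width to 3985 × 7/5 = 5579.00 px.
Left offset = (5739 − 5579.00)/2 = 80.00 px; top offset = 0.
Top-right is two-thirds across and one-third down within the crop:
x = 80.00 + 2 × 5579.00/3 ≈ 3799; y = 0.00 + 1 × 3985.00/3 ≈ 1328.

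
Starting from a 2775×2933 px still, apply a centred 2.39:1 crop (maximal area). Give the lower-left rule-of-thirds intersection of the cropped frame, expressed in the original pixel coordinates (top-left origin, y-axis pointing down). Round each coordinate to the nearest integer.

2775/2933 < 2.39/1, so the 2.39:1 crop keeps the full width 2775 and trims height to 2775 × 1/2.39 = 1161.09 px.
Top offset = (2933 − 1161.09)/2 = 885.96 px; left offset = 0.
Lower-left is one-third across and two-thirds down within the crop:
x = 0.00 + 1 × 2775.00/3 ≈ 925; y = 885.96 + 2 × 1161.09/3 ≈ 1660.

x = 925 px, y = 1660 px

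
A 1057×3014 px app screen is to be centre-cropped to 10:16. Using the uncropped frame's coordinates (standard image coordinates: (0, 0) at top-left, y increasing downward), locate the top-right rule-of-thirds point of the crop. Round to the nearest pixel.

1057/3014 < 10/16, so the 10:16 crop keeps the full width 1057 and trims height to 1057 × 16/10 = 1691.20 px.
Top offset = (3014 − 1691.20)/2 = 661.40 px; left offset = 0.
Top-right is two-thirds across and one-third down within the crop:
x = 0.00 + 2 × 1057.00/3 ≈ 705; y = 661.40 + 1 × 1691.20/3 ≈ 1225.

x = 705 px, y = 1225 px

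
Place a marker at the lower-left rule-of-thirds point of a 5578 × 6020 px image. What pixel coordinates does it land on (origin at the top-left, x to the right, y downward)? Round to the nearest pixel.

The lower-left point sits one-third of the way across and two-thirds of the way down.
x = 1 × 5578/3 ≈ 1859; y = 2 × 6020/3 ≈ 4013.

(1859, 4013)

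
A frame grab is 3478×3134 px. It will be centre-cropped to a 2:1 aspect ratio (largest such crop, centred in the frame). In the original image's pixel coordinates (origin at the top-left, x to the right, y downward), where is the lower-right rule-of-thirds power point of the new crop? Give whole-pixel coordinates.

3478/3134 < 2/1, so the 2:1 crop keeps the full width 3478 and trims height to 3478 × 1/2 = 1739.00 px.
Top offset = (3134 − 1739.00)/2 = 697.50 px; left offset = 0.
Lower-right is two-thirds across and two-thirds down within the crop:
x = 0.00 + 2 × 3478.00/3 ≈ 2319; y = 697.50 + 2 × 1739.00/3 ≈ 1857.

x = 2319 px, y = 1857 px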